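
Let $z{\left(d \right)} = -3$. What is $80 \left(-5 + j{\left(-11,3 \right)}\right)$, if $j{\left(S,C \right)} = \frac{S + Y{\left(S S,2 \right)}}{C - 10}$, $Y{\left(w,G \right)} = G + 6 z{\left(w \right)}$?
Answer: $- \frac{640}{7} \approx -91.429$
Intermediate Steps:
$Y{\left(w,G \right)} = -18 + G$ ($Y{\left(w,G \right)} = G + 6 \left(-3\right) = G - 18 = -18 + G$)
$j{\left(S,C \right)} = \frac{-16 + S}{-10 + C}$ ($j{\left(S,C \right)} = \frac{S + \left(-18 + 2\right)}{C - 10} = \frac{S - 16}{-10 + C} = \frac{-16 + S}{-10 + C}$)
$80 \left(-5 + j{\left(-11,3 \right)}\right) = 80 \left(-5 + \frac{-16 - 11}{-10 + 3}\right) = 80 \left(-5 + \frac{1}{-7} \left(-27\right)\right) = 80 \left(-5 - - \frac{27}{7}\right) = 80 \left(-5 + \frac{27}{7}\right) = 80 \left(- \frac{8}{7}\right) = - \frac{640}{7}$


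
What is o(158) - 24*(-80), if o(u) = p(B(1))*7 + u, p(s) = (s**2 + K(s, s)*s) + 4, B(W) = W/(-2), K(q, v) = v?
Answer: 4219/2 ≈ 2109.5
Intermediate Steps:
B(W) = -W/2 (B(W) = W*(-1/2) = -W/2)
p(s) = 4 + 2*s**2 (p(s) = (s**2 + s*s) + 4 = (s**2 + s**2) + 4 = 2*s**2 + 4 = 4 + 2*s**2)
o(u) = 63/2 + u (o(u) = (4 + 2*(-1/2*1)**2)*7 + u = (4 + 2*(-1/2)**2)*7 + u = (4 + 2*(1/4))*7 + u = (4 + 1/2)*7 + u = (9/2)*7 + u = 63/2 + u)
o(158) - 24*(-80) = (63/2 + 158) - 24*(-80) = 379/2 - 1*(-1920) = 379/2 + 1920 = 4219/2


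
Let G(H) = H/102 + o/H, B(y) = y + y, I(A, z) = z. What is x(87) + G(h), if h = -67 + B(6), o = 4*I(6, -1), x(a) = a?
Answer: 485453/5610 ≈ 86.533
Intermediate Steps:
B(y) = 2*y
o = -4 (o = 4*(-1) = -4)
h = -55 (h = -67 + 2*6 = -67 + 12 = -55)
G(H) = -4/H + H/102 (G(H) = H/102 - 4/H = -4/H + H/102)
x(87) + G(h) = 87 + (-4/(-55) + (1/102)*(-55)) = 87 + (-4*(-1/55) - 55/102) = 87 + (4/55 - 55/102) = 87 - 2617/5610 = 485453/5610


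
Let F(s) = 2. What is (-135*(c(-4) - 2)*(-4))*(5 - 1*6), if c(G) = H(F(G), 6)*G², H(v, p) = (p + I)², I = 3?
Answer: -698760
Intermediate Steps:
H(v, p) = (3 + p)² (H(v, p) = (p + 3)² = (3 + p)²)
c(G) = 81*G² (c(G) = (3 + 6)²*G² = 9²*G² = 81*G²)
(-135*(c(-4) - 2)*(-4))*(5 - 1*6) = (-135*(81*(-4)² - 2)*(-4))*(5 - 1*6) = (-135*(81*16 - 2)*(-4))*(5 - 6) = -135*(1296 - 2)*(-4)*(-1) = -135*1294*(-4)*(-1) = -135*(-5176)*(-1) = -27*(-25880)*(-1) = 698760*(-1) = -698760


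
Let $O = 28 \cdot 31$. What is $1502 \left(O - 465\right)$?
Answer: $605306$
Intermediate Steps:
$O = 868$
$1502 \left(O - 465\right) = 1502 \left(868 - 465\right) = 1502 \cdot 403 = 605306$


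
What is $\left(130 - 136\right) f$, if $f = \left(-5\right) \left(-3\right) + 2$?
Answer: $-102$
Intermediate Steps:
$f = 17$ ($f = 15 + 2 = 17$)
$\left(130 - 136\right) f = \left(130 - 136\right) 17 = \left(-6\right) 17 = -102$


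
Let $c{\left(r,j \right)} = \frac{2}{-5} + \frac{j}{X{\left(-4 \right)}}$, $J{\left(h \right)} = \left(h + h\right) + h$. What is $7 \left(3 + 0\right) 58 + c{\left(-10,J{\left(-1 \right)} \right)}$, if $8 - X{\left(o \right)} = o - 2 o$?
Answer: $\frac{24337}{20} \approx 1216.8$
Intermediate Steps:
$X{\left(o \right)} = 8 + o$ ($X{\left(o \right)} = 8 - \left(o - 2 o\right) = 8 - - o = 8 + o$)
$J{\left(h \right)} = 3 h$ ($J{\left(h \right)} = 2 h + h = 3 h$)
$c{\left(r,j \right)} = - \frac{2}{5} + \frac{j}{4}$ ($c{\left(r,j \right)} = \frac{2}{-5} + \frac{j}{8 - 4} = 2 \left(- \frac{1}{5}\right) + \frac{j}{4} = - \frac{2}{5} + j \frac{1}{4} = - \frac{2}{5} + \frac{j}{4}$)
$7 \left(3 + 0\right) 58 + c{\left(-10,J{\left(-1 \right)} \right)} = 7 \left(3 + 0\right) 58 + \left(- \frac{2}{5} + \frac{3 \left(-1\right)}{4}\right) = 7 \cdot 3 \cdot 58 + \left(- \frac{2}{5} + \frac{1}{4} \left(-3\right)\right) = 21 \cdot 58 - \frac{23}{20} = 1218 - \frac{23}{20} = \frac{24337}{20}$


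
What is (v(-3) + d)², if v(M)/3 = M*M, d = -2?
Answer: 625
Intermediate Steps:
v(M) = 3*M² (v(M) = 3*(M*M) = 3*M²)
(v(-3) + d)² = (3*(-3)² - 2)² = (3*9 - 2)² = (27 - 2)² = 25² = 625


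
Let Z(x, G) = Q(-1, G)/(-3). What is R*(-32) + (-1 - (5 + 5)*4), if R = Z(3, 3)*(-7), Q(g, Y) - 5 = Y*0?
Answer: -1243/3 ≈ -414.33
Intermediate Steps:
Q(g, Y) = 5 (Q(g, Y) = 5 + Y*0 = 5 + 0 = 5)
Z(x, G) = -5/3 (Z(x, G) = 5/(-3) = 5*(-⅓) = -5/3)
R = 35/3 (R = -5/3*(-7) = 35/3 ≈ 11.667)
R*(-32) + (-1 - (5 + 5)*4) = (35/3)*(-32) + (-1 - (5 + 5)*4) = -1120/3 + (-1 - 10*4) = -1120/3 + (-1 - 1*40) = -1120/3 + (-1 - 40) = -1120/3 - 41 = -1243/3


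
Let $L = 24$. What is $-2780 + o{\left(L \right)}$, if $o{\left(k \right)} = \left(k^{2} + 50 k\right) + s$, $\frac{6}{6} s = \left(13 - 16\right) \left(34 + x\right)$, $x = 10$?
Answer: $-1136$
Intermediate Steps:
$s = -132$ ($s = \left(13 - 16\right) \left(34 + 10\right) = \left(-3\right) 44 = -132$)
$o{\left(k \right)} = -132 + k^{2} + 50 k$ ($o{\left(k \right)} = \left(k^{2} + 50 k\right) - 132 = -132 + k^{2} + 50 k$)
$-2780 + o{\left(L \right)} = -2780 + \left(-132 + 24^{2} + 50 \cdot 24\right) = -2780 + \left(-132 + 576 + 1200\right) = -2780 + 1644 = -1136$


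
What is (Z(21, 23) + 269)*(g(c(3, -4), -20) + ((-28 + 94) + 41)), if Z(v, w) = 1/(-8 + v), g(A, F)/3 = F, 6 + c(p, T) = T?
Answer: 164406/13 ≈ 12647.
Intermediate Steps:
c(p, T) = -6 + T
g(A, F) = 3*F
(Z(21, 23) + 269)*(g(c(3, -4), -20) + ((-28 + 94) + 41)) = (1/(-8 + 21) + 269)*(3*(-20) + ((-28 + 94) + 41)) = (1/13 + 269)*(-60 + (66 + 41)) = (1/13 + 269)*(-60 + 107) = (3498/13)*47 = 164406/13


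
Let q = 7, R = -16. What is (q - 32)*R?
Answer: 400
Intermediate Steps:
(q - 32)*R = (7 - 32)*(-16) = -25*(-16) = 400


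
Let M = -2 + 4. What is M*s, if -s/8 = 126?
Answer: -2016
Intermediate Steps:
s = -1008 (s = -8*126 = -1008)
M = 2
M*s = 2*(-1008) = -2016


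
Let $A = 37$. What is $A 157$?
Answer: $5809$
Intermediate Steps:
$A 157 = 37 \cdot 157 = 5809$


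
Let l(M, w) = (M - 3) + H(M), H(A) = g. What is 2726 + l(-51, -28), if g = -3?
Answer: 2669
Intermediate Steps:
H(A) = -3
l(M, w) = -6 + M (l(M, w) = (M - 3) - 3 = (-3 + M) - 3 = -6 + M)
2726 + l(-51, -28) = 2726 + (-6 - 51) = 2726 - 57 = 2669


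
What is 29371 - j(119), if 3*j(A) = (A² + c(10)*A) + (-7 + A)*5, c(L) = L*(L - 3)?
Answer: 65062/3 ≈ 21687.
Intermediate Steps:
c(L) = L*(-3 + L)
j(A) = -35/3 + 25*A + A²/3 (j(A) = ((A² + (10*(-3 + 10))*A) + (-7 + A)*5)/3 = ((A² + (10*7)*A) + (-35 + 5*A))/3 = ((A² + 70*A) + (-35 + 5*A))/3 = (-35 + A² + 75*A)/3 = -35/3 + 25*A + A²/3)
29371 - j(119) = 29371 - (-35/3 + 25*119 + (⅓)*119²) = 29371 - (-35/3 + 2975 + (⅓)*14161) = 29371 - (-35/3 + 2975 + 14161/3) = 29371 - 1*23051/3 = 29371 - 23051/3 = 65062/3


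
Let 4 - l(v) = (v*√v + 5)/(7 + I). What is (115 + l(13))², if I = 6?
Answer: 2379961/169 - 3084*√13/13 ≈ 13227.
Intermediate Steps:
l(v) = 47/13 - v^(3/2)/13 (l(v) = 4 - (v*√v + 5)/(7 + 6) = 4 - (v^(3/2) + 5)/13 = 4 - (5 + v^(3/2))/13 = 4 - (5/13 + v^(3/2)/13) = 4 + (-5/13 - v^(3/2)/13) = 47/13 - v^(3/2)/13)
(115 + l(13))² = (115 + (47/13 - √13))² = (1542/13 - √13)²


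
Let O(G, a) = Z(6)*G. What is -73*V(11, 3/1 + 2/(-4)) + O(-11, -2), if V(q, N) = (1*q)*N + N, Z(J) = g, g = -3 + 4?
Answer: -2201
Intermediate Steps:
g = 1
Z(J) = 1
O(G, a) = G (O(G, a) = 1*G = G)
V(q, N) = N + N*q (V(q, N) = q*N + N = N*q + N = N + N*q)
-73*V(11, 3/1 + 2/(-4)) + O(-11, -2) = -73*(3/1 + 2/(-4))*(1 + 11) - 11 = -73*(3*1 + 2*(-1/4))*12 - 11 = -73*(3 - 1/2)*12 - 11 = -365*12/2 - 11 = -73*30 - 11 = -2190 - 11 = -2201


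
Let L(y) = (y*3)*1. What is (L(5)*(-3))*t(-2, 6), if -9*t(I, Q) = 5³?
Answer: 625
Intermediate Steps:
t(I, Q) = -125/9 (t(I, Q) = -⅑*5³ = -⅑*125 = -125/9)
L(y) = 3*y (L(y) = (3*y)*1 = 3*y)
(L(5)*(-3))*t(-2, 6) = ((3*5)*(-3))*(-125/9) = (15*(-3))*(-125/9) = -45*(-125/9) = 625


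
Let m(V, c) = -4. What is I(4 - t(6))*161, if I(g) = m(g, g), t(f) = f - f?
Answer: -644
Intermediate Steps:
t(f) = 0
I(g) = -4
I(4 - t(6))*161 = -4*161 = -644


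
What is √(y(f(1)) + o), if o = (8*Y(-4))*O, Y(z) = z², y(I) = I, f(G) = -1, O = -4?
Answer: 3*I*√57 ≈ 22.65*I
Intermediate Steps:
o = -512 (o = (8*(-4)²)*(-4) = (8*16)*(-4) = 128*(-4) = -512)
√(y(f(1)) + o) = √(-1 - 512) = √(-513) = 3*I*√57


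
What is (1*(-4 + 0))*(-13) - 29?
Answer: 23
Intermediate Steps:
(1*(-4 + 0))*(-13) - 29 = (1*(-4))*(-13) - 29 = -4*(-13) - 29 = 52 - 29 = 23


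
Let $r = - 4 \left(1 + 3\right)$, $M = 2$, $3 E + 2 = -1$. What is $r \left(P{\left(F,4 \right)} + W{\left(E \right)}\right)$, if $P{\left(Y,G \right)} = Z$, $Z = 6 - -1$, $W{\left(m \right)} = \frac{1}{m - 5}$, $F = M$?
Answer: $- \frac{328}{3} \approx -109.33$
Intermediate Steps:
$E = -1$ ($E = - \frac{2}{3} + \frac{1}{3} \left(-1\right) = - \frac{2}{3} - \frac{1}{3} = -1$)
$F = 2$
$W{\left(m \right)} = \frac{1}{-5 + m}$
$Z = 7$ ($Z = 6 + 1 = 7$)
$P{\left(Y,G \right)} = 7$
$r = -16$ ($r = \left(-4\right) 4 = -16$)
$r \left(P{\left(F,4 \right)} + W{\left(E \right)}\right) = - 16 \left(7 + \frac{1}{-5 - 1}\right) = - 16 \left(7 + \frac{1}{-6}\right) = - 16 \left(7 - \frac{1}{6}\right) = \left(-16\right) \frac{41}{6} = - \frac{328}{3}$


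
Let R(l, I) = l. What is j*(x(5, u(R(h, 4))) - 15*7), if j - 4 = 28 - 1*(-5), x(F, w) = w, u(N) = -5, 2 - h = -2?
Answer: -4070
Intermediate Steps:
h = 4 (h = 2 - 1*(-2) = 2 + 2 = 4)
j = 37 (j = 4 + (28 - 1*(-5)) = 4 + (28 + 5) = 4 + 33 = 37)
j*(x(5, u(R(h, 4))) - 15*7) = 37*(-5 - 15*7) = 37*(-5 - 105) = 37*(-110) = -4070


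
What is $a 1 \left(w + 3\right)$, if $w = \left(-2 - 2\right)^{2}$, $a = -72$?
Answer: $-1368$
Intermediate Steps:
$w = 16$ ($w = \left(-4\right)^{2} = 16$)
$a 1 \left(w + 3\right) = - 72 \cdot 1 \left(16 + 3\right) = - 72 \cdot 1 \cdot 19 = \left(-72\right) 19 = -1368$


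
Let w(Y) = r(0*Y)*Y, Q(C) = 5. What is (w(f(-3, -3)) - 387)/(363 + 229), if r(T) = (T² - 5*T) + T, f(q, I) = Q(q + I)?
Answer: -387/592 ≈ -0.65372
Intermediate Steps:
f(q, I) = 5
r(T) = T² - 4*T
w(Y) = 0 (w(Y) = ((0*Y)*(-4 + 0*Y))*Y = (0*(-4 + 0))*Y = (0*(-4))*Y = 0*Y = 0)
(w(f(-3, -3)) - 387)/(363 + 229) = (0 - 387)/(363 + 229) = -387/592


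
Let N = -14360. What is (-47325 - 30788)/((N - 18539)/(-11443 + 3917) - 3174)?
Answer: 587878438/23854625 ≈ 24.644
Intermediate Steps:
(-47325 - 30788)/((N - 18539)/(-11443 + 3917) - 3174) = (-47325 - 30788)/((-14360 - 18539)/(-11443 + 3917) - 3174) = -78113/(-32899/(-7526) - 3174) = -78113/(-32899*(-1/7526) - 3174) = -78113/(32899/7526 - 3174) = -78113/(-23854625/7526) = -78113*(-7526/23854625) = 587878438/23854625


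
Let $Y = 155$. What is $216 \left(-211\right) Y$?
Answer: $-7064280$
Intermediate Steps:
$216 \left(-211\right) Y = 216 \left(-211\right) 155 = \left(-45576\right) 155 = -7064280$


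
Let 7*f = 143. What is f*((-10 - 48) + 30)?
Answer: -572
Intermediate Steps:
f = 143/7 (f = (1/7)*143 = 143/7 ≈ 20.429)
f*((-10 - 48) + 30) = 143*((-10 - 48) + 30)/7 = 143*(-58 + 30)/7 = (143/7)*(-28) = -572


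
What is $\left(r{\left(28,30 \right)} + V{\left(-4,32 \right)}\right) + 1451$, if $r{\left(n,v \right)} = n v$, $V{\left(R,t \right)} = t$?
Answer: $2323$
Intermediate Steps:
$\left(r{\left(28,30 \right)} + V{\left(-4,32 \right)}\right) + 1451 = \left(28 \cdot 30 + 32\right) + 1451 = \left(840 + 32\right) + 1451 = 872 + 1451 = 2323$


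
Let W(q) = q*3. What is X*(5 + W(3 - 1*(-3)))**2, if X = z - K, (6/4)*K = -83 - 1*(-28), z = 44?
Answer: 128018/3 ≈ 42673.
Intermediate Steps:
W(q) = 3*q
K = -110/3 (K = 2*(-83 - 1*(-28))/3 = 2*(-83 + 28)/3 = (2/3)*(-55) = -110/3 ≈ -36.667)
X = 242/3 (X = 44 - 1*(-110/3) = 44 + 110/3 = 242/3 ≈ 80.667)
X*(5 + W(3 - 1*(-3)))**2 = 242*(5 + 3*(3 - 1*(-3)))**2/3 = 242*(5 + 3*(3 + 3))**2/3 = 242*(5 + 3*6)**2/3 = 242*(5 + 18)**2/3 = (242/3)*23**2 = (242/3)*529 = 128018/3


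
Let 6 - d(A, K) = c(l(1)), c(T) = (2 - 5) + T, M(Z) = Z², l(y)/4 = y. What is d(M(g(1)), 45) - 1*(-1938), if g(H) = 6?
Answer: 1943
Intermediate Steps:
l(y) = 4*y
c(T) = -3 + T
d(A, K) = 5 (d(A, K) = 6 - (-3 + 4*1) = 6 - (-3 + 4) = 6 - 1*1 = 6 - 1 = 5)
d(M(g(1)), 45) - 1*(-1938) = 5 - 1*(-1938) = 5 + 1938 = 1943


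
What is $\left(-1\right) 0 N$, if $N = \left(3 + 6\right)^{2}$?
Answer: $0$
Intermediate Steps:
$N = 81$ ($N = 9^{2} = 81$)
$\left(-1\right) 0 N = \left(-1\right) 0 \cdot 81 = 0 \cdot 81 = 0$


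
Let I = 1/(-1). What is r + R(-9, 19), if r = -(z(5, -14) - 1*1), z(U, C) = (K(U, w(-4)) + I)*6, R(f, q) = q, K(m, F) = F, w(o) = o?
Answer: 50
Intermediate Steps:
I = -1
z(U, C) = -30 (z(U, C) = (-4 - 1)*6 = -5*6 = -30)
r = 31 (r = -(-30 - 1*1) = -(-30 - 1) = -1*(-31) = 31)
r + R(-9, 19) = 31 + 19 = 50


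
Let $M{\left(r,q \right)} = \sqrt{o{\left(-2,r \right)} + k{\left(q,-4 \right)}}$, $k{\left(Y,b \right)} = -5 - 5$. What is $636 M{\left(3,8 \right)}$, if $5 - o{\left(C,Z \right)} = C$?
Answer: $636 i \sqrt{3} \approx 1101.6 i$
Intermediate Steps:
$o{\left(C,Z \right)} = 5 - C$
$k{\left(Y,b \right)} = -10$
$M{\left(r,q \right)} = i \sqrt{3}$ ($M{\left(r,q \right)} = \sqrt{\left(5 - -2\right) - 10} = \sqrt{\left(5 + 2\right) - 10} = \sqrt{7 - 10} = \sqrt{-3} = i \sqrt{3}$)
$636 M{\left(3,8 \right)} = 636 i \sqrt{3}$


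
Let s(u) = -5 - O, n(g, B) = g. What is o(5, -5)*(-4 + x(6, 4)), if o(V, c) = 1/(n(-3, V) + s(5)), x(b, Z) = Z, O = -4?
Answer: 0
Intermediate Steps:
s(u) = -1 (s(u) = -5 - 1*(-4) = -5 + 4 = -1)
o(V, c) = -¼ (o(V, c) = 1/(-3 - 1) = 1/(-4) = -¼)
o(5, -5)*(-4 + x(6, 4)) = -(-4 + 4)/4 = -¼*0 = 0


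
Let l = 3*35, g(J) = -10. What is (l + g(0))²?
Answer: 9025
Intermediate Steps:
l = 105
(l + g(0))² = (105 - 10)² = 95² = 9025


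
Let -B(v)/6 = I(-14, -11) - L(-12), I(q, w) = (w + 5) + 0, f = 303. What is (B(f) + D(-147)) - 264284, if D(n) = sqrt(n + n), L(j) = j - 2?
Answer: -264332 + 7*I*sqrt(6) ≈ -2.6433e+5 + 17.146*I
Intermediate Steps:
L(j) = -2 + j
I(q, w) = 5 + w (I(q, w) = (5 + w) + 0 = 5 + w)
D(n) = sqrt(2)*sqrt(n) (D(n) = sqrt(2*n) = sqrt(2)*sqrt(n))
B(v) = -48 (B(v) = -6*((5 - 11) - (-2 - 12)) = -6*(-6 - 1*(-14)) = -6*(-6 + 14) = -6*8 = -48)
(B(f) + D(-147)) - 264284 = (-48 + sqrt(2)*sqrt(-147)) - 264284 = (-48 + sqrt(2)*(7*I*sqrt(3))) - 264284 = (-48 + 7*I*sqrt(6)) - 264284 = -264332 + 7*I*sqrt(6)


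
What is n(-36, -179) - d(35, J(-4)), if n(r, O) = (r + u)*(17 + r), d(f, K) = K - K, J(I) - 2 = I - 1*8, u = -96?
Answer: 2508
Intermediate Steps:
J(I) = -6 + I (J(I) = 2 + (I - 1*8) = 2 + (I - 8) = 2 + (-8 + I) = -6 + I)
d(f, K) = 0
n(r, O) = (-96 + r)*(17 + r) (n(r, O) = (r - 96)*(17 + r) = (-96 + r)*(17 + r))
n(-36, -179) - d(35, J(-4)) = (-1632 + (-36)**2 - 79*(-36)) - 1*0 = (-1632 + 1296 + 2844) + 0 = 2508 + 0 = 2508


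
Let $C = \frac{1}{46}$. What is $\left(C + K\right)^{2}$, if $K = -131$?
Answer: $\frac{36300625}{2116} \approx 17155.0$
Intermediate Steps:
$C = \frac{1}{46} \approx 0.021739$
$\left(C + K\right)^{2} = \left(\frac{1}{46} - 131\right)^{2} = \left(- \frac{6025}{46}\right)^{2} = \frac{36300625}{2116}$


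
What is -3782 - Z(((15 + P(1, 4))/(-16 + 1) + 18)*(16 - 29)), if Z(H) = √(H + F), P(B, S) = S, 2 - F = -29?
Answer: -3782 - I*√41970/15 ≈ -3782.0 - 13.658*I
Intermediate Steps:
F = 31 (F = 2 - 1*(-29) = 2 + 29 = 31)
Z(H) = √(31 + H) (Z(H) = √(H + 31) = √(31 + H))
-3782 - Z(((15 + P(1, 4))/(-16 + 1) + 18)*(16 - 29)) = -3782 - √(31 + ((15 + 4)/(-16 + 1) + 18)*(16 - 29)) = -3782 - √(31 + (19/(-15) + 18)*(-13)) = -3782 - √(31 + (19*(-1/15) + 18)*(-13)) = -3782 - √(31 + (-19/15 + 18)*(-13)) = -3782 - √(31 + (251/15)*(-13)) = -3782 - √(31 - 3263/15) = -3782 - √(-2798/15) = -3782 - I*√41970/15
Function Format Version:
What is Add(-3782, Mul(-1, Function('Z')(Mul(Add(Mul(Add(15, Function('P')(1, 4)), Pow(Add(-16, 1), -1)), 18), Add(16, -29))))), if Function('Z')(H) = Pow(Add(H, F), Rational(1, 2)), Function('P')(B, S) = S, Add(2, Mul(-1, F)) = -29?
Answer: Add(-3782, Mul(Rational(-1, 15), I, Pow(41970, Rational(1, 2)))) ≈ Add(-3782.0, Mul(-13.658, I))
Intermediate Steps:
F = 31 (F = Add(2, Mul(-1, -29)) = Add(2, 29) = 31)
Function('Z')(H) = Pow(Add(31, H), Rational(1, 2)) (Function('Z')(H) = Pow(Add(H, 31), Rational(1, 2)) = Pow(Add(31, H), Rational(1, 2)))
Add(-3782, Mul(-1, Function('Z')(Mul(Add(Mul(Add(15, Function('P')(1, 4)), Pow(Add(-16, 1), -1)), 18), Add(16, -29))))) = Add(-3782, Mul(-1, Pow(Add(31, Mul(Add(Mul(Add(15, 4), Pow(Add(-16, 1), -1)), 18), Add(16, -29))), Rational(1, 2)))) = Add(-3782, Mul(-1, Pow(Add(31, Mul(Add(Mul(19, Pow(-15, -1)), 18), -13)), Rational(1, 2)))) = Add(-3782, Mul(-1, Pow(Add(31, Mul(Add(Mul(19, Rational(-1, 15)), 18), -13)), Rational(1, 2)))) = Add(-3782, Mul(-1, Pow(Add(31, Mul(Add(Rational(-19, 15), 18), -13)), Rational(1, 2)))) = Add(-3782, Mul(-1, Pow(Add(31, Mul(Rational(251, 15), -13)), Rational(1, 2)))) = Add(-3782, Mul(-1, Pow(Add(31, Rational(-3263, 15)), Rational(1, 2)))) = Add(-3782, Mul(-1, Pow(Rational(-2798, 15), Rational(1, 2)))) = Add(-3782, Mul(-1, Mul(Rational(1, 15), I, Pow(41970, Rational(1, 2))))) = Add(-3782, Mul(Rational(-1, 15), I, Pow(41970, Rational(1, 2))))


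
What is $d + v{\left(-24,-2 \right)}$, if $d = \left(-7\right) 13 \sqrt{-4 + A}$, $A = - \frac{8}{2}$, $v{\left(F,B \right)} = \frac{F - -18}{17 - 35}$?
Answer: $\frac{1}{3} - 182 i \sqrt{2} \approx 0.33333 - 257.39 i$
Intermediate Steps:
$v{\left(F,B \right)} = -1 - \frac{F}{18}$ ($v{\left(F,B \right)} = \frac{F + 18}{-18} = \left(18 + F\right) \left(- \frac{1}{18}\right) = -1 - \frac{F}{18}$)
$A = -4$ ($A = \left(-8\right) \frac{1}{2} = -4$)
$d = - 182 i \sqrt{2}$ ($d = \left(-7\right) 13 \sqrt{-4 - 4} = - 91 \sqrt{-8} = - 91 \cdot 2 i \sqrt{2} = - 182 i \sqrt{2} \approx - 257.39 i$)
$d + v{\left(-24,-2 \right)} = - 182 i \sqrt{2} - - \frac{1}{3} = - 182 i \sqrt{2} + \left(-1 + \frac{4}{3}\right) = - 182 i \sqrt{2} + \frac{1}{3} = \frac{1}{3} - 182 i \sqrt{2}$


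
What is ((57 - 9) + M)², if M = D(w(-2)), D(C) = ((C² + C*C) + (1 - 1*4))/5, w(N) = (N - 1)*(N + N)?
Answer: 11025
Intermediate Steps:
w(N) = 2*N*(-1 + N) (w(N) = (-1 + N)*(2*N) = 2*N*(-1 + N))
D(C) = -⅗ + 2*C²/5 (D(C) = ((C² + C²) + (1 - 4))*(⅕) = (2*C² - 3)*(⅕) = (-3 + 2*C²)*(⅕) = -⅗ + 2*C²/5)
M = 57 (M = -⅗ + 2*(2*(-2)*(-1 - 2))²/5 = -⅗ + 2*(2*(-2)*(-3))²/5 = -⅗ + (⅖)*12² = -⅗ + (⅖)*144 = -⅗ + 288/5 = 57)
((57 - 9) + M)² = ((57 - 9) + 57)² = (48 + 57)² = 105² = 11025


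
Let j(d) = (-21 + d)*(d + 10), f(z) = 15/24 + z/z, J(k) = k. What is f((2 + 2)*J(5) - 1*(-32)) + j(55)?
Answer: 17693/8 ≈ 2211.6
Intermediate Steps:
f(z) = 13/8 (f(z) = 15*(1/24) + 1 = 5/8 + 1 = 13/8)
j(d) = (-21 + d)*(10 + d)
f((2 + 2)*J(5) - 1*(-32)) + j(55) = 13/8 + (-210 + 55**2 - 11*55) = 13/8 + (-210 + 3025 - 605) = 13/8 + 2210 = 17693/8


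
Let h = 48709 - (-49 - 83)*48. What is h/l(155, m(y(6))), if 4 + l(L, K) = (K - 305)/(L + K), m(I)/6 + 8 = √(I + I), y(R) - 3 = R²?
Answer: -40952935/5789 - 1504200*√78/5789 ≈ -9369.1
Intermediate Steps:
y(R) = 3 + R²
m(I) = -48 + 6*√2*√I (m(I) = -48 + 6*√(I + I) = -48 + 6*√(2*I) = -48 + 6*(√2*√I) = -48 + 6*√2*√I)
l(L, K) = -4 + (-305 + K)/(K + L) (l(L, K) = -4 + (K - 305)/(L + K) = -4 + (-305 + K)/(K + L))
h = 55045 (h = 48709 - (-132)*48 = 48709 - 1*(-6336) = 48709 + 6336 = 55045)
h/l(155, m(y(6))) = 55045/(((-305 - 4*155 - 3*(-48 + 6*√2*√(3 + 6²)))/((-48 + 6*√2*√(3 + 6²)) + 155))) = 55045/(((-305 - 620 - 3*(-48 + 6*√2*√(3 + 36)))/((-48 + 6*√2*√(3 + 36)) + 155))) = 55045/(((-305 - 620 - 3*(-48 + 6*√2*√39))/((-48 + 6*√2*√39) + 155))) = 55045/(((-305 - 620 - 3*(-48 + 6*√78))/((-48 + 6*√78) + 155))) = 55045/(((-305 - 620 + (144 - 18*√78))/(107 + 6*√78))) = 55045/(((-781 - 18*√78)/(107 + 6*√78))) = 55045*((107 + 6*√78)/(-781 - 18*√78)) = 55045*(107 + 6*√78)/(-781 - 18*√78)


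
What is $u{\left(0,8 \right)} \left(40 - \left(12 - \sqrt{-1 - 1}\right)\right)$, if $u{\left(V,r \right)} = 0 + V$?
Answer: $0$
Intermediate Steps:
$u{\left(V,r \right)} = V$
$u{\left(0,8 \right)} \left(40 - \left(12 - \sqrt{-1 - 1}\right)\right) = 0 \left(40 - \left(12 - \sqrt{-1 - 1}\right)\right) = 0 \left(40 - \left(12 - \sqrt{-2}\right)\right) = 0 \left(40 - \left(12 - i \sqrt{2}\right)\right) = 0 \left(28 + i \sqrt{2}\right) = 0$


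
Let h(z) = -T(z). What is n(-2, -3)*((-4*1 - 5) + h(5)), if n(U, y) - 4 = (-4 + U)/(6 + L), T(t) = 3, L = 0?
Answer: -36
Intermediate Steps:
h(z) = -3 (h(z) = -1*3 = -3)
n(U, y) = 10/3 + U/6 (n(U, y) = 4 + (-4 + U)/(6 + 0) = 4 + (-4 + U)/6 = 4 + (-4 + U)*(1/6) = 4 + (-2/3 + U/6) = 10/3 + U/6)
n(-2, -3)*((-4*1 - 5) + h(5)) = (10/3 + (1/6)*(-2))*((-4*1 - 5) - 3) = (10/3 - 1/3)*((-4 - 5) - 3) = 3*(-9 - 3) = 3*(-12) = -36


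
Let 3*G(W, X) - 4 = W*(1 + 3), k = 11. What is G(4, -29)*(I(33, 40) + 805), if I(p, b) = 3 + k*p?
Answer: 23420/3 ≈ 7806.7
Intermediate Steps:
G(W, X) = 4/3 + 4*W/3 (G(W, X) = 4/3 + (W*(1 + 3))/3 = 4/3 + (W*4)/3 = 4/3 + (4*W)/3 = 4/3 + 4*W/3)
I(p, b) = 3 + 11*p
G(4, -29)*(I(33, 40) + 805) = (4/3 + (4/3)*4)*((3 + 11*33) + 805) = (4/3 + 16/3)*((3 + 363) + 805) = 20*(366 + 805)/3 = (20/3)*1171 = 23420/3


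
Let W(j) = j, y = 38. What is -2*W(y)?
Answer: -76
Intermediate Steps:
-2*W(y) = -2*38 = -76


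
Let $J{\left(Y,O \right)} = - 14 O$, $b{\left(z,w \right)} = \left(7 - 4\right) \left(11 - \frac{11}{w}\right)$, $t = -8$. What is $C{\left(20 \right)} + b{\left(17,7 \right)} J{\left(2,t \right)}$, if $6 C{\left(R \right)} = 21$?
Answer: $\frac{6343}{2} \approx 3171.5$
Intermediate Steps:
$C{\left(R \right)} = \frac{7}{2}$ ($C{\left(R \right)} = \frac{1}{6} \cdot 21 = \frac{7}{2}$)
$b{\left(z,w \right)} = 33 - \frac{33}{w}$ ($b{\left(z,w \right)} = 3 \left(11 - \frac{11}{w}\right) = 33 - \frac{33}{w}$)
$C{\left(20 \right)} + b{\left(17,7 \right)} J{\left(2,t \right)} = \frac{7}{2} + \left(33 - \frac{33}{7}\right) \left(\left(-14\right) \left(-8\right)\right) = \frac{7}{2} + \left(33 - \frac{33}{7}\right) 112 = \frac{7}{2} + \frac{198}{7} \cdot 112 = \frac{7}{2} + 3168 = \frac{6343}{2}$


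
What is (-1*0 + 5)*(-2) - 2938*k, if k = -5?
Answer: 14680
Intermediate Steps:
(-1*0 + 5)*(-2) - 2938*k = (-1*0 + 5)*(-2) - 2938*(-5) = (0 + 5)*(-2) - 113*(-130) = 5*(-2) + 14690 = -10 + 14690 = 14680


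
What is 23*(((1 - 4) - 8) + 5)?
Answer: -138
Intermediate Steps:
23*(((1 - 4) - 8) + 5) = 23*((-3 - 8) + 5) = 23*(-11 + 5) = 23*(-6) = -138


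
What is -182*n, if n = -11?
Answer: 2002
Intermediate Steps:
-182*n = -182*(-11) = 2002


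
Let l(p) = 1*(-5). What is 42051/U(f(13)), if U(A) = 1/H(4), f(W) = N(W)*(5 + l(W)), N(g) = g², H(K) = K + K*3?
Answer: 672816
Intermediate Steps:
l(p) = -5
H(K) = 4*K (H(K) = K + 3*K = 4*K)
f(W) = 0 (f(W) = W²*(5 - 5) = W²*0 = 0)
U(A) = 1/16 (U(A) = 1/(4*4) = 1/16)
42051/U(f(13)) = 42051/(1/16) = 42051*16 = 672816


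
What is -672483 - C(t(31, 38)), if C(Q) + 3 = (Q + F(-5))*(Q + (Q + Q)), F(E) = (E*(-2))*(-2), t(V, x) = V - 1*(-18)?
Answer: -676743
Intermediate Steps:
t(V, x) = 18 + V (t(V, x) = V + 18 = 18 + V)
F(E) = 4*E (F(E) = -2*E*(-2) = 4*E)
C(Q) = -3 + 3*Q*(-20 + Q) (C(Q) = -3 + (Q + 4*(-5))*(Q + (Q + Q)) = -3 + (Q - 20)*(Q + 2*Q) = -3 + (-20 + Q)*(3*Q) = -3 + 3*Q*(-20 + Q))
-672483 - C(t(31, 38)) = -672483 - (-3 - 60*(18 + 31) + 3*(18 + 31)²) = -672483 - (-3 - 60*49 + 3*49²) = -672483 - (-3 - 2940 + 3*2401) = -672483 - (-3 - 2940 + 7203) = -672483 - 1*4260 = -672483 - 4260 = -676743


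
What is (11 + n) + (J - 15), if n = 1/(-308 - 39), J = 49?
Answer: 15614/347 ≈ 44.997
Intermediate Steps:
n = -1/347 (n = 1/(-347) = -1/347 ≈ -0.0028818)
(11 + n) + (J - 15) = (11 - 1/347) + (49 - 15) = 3816/347 + 34 = 15614/347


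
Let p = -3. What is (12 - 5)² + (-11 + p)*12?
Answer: -119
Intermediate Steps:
(12 - 5)² + (-11 + p)*12 = (12 - 5)² + (-11 - 3)*12 = 7² - 14*12 = 49 - 168 = -119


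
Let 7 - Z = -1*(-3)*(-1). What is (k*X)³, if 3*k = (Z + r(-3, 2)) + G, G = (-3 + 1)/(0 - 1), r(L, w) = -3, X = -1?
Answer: -27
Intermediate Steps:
G = 2 (G = -2/(-1) = -2*(-1) = 2)
Z = 10 (Z = 7 - (-1*(-3))*(-1) = 7 - 3*(-1) = 7 - 1*(-3) = 7 + 3 = 10)
k = 3 (k = ((10 - 3) + 2)/3 = (7 + 2)/3 = (⅓)*9 = 3)
(k*X)³ = (3*(-1))³ = (-3)³ = -27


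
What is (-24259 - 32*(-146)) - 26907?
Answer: -46494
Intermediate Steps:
(-24259 - 32*(-146)) - 26907 = (-24259 + 4672) - 26907 = -19587 - 26907 = -46494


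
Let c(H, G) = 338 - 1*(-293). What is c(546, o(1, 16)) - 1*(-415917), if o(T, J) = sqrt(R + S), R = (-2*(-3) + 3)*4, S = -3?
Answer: 416548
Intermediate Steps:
R = 36 (R = (6 + 3)*4 = 9*4 = 36)
o(T, J) = sqrt(33) (o(T, J) = sqrt(36 - 3) = sqrt(33))
c(H, G) = 631 (c(H, G) = 338 + 293 = 631)
c(546, o(1, 16)) - 1*(-415917) = 631 - 1*(-415917) = 631 + 415917 = 416548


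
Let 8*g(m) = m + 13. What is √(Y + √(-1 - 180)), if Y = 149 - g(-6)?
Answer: √(2370 + 16*I*√181)/4 ≈ 12.183 + 0.55214*I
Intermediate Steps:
g(m) = 13/8 + m/8 (g(m) = (m + 13)/8 = (13 + m)/8 = 13/8 + m/8)
Y = 1185/8 (Y = 149 - (13/8 + (⅛)*(-6)) = 149 - (13/8 - ¾) = 149 - 1*7/8 = 149 - 7/8 = 1185/8 ≈ 148.13)
√(Y + √(-1 - 180)) = √(1185/8 + √(-1 - 180)) = √(1185/8 + √(-181)) = √(1185/8 + I*√181)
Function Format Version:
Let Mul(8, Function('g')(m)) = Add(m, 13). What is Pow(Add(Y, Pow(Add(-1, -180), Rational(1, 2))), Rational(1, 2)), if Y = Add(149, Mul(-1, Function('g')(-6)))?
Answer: Mul(Rational(1, 4), Pow(Add(2370, Mul(16, I, Pow(181, Rational(1, 2)))), Rational(1, 2))) ≈ Add(12.183, Mul(0.55214, I))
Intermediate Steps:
Function('g')(m) = Add(Rational(13, 8), Mul(Rational(1, 8), m)) (Function('g')(m) = Mul(Rational(1, 8), Add(m, 13)) = Mul(Rational(1, 8), Add(13, m)) = Add(Rational(13, 8), Mul(Rational(1, 8), m)))
Y = Rational(1185, 8) (Y = Add(149, Mul(-1, Add(Rational(13, 8), Mul(Rational(1, 8), -6)))) = Add(149, Mul(-1, Add(Rational(13, 8), Rational(-3, 4)))) = Add(149, Mul(-1, Rational(7, 8))) = Add(149, Rational(-7, 8)) = Rational(1185, 8) ≈ 148.13)
Pow(Add(Y, Pow(Add(-1, -180), Rational(1, 2))), Rational(1, 2)) = Pow(Add(Rational(1185, 8), Pow(Add(-1, -180), Rational(1, 2))), Rational(1, 2)) = Pow(Add(Rational(1185, 8), Pow(-181, Rational(1, 2))), Rational(1, 2)) = Pow(Add(Rational(1185, 8), Mul(I, Pow(181, Rational(1, 2)))), Rational(1, 2))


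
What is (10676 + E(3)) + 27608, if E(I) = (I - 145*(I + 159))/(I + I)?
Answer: 68739/2 ≈ 34370.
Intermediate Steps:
E(I) = (-23055 - 144*I)/(2*I) (E(I) = (I - 145*(159 + I))/((2*I)) = (I + (-23055 - 145*I))*(1/(2*I)) = (-23055 - 144*I)*(1/(2*I)) = (-23055 - 144*I)/(2*I))
(10676 + E(3)) + 27608 = (10676 + (-72 - 23055/2/3)) + 27608 = (10676 + (-72 - 23055/2*1/3)) + 27608 = (10676 + (-72 - 7685/2)) + 27608 = (10676 - 7829/2) + 27608 = 13523/2 + 27608 = 68739/2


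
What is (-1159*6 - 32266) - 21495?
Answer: -60715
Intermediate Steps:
(-1159*6 - 32266) - 21495 = (-6954 - 32266) - 21495 = -39220 - 21495 = -60715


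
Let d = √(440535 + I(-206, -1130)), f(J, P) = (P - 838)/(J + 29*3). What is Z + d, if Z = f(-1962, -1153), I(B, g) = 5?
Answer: 1991/1875 + 2*√110135 ≈ 664.79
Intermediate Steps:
f(J, P) = (-838 + P)/(87 + J) (f(J, P) = (-838 + P)/(J + 87) = (-838 + P)/(87 + J))
d = 2*√110135 (d = √(440535 + 5) = √440540 = 2*√110135 ≈ 663.73)
Z = 1991/1875 (Z = (-838 - 1153)/(87 - 1962) = -1991/(-1875) = -1/1875*(-1991) = 1991/1875 ≈ 1.0619)
Z + d = 1991/1875 + 2*√110135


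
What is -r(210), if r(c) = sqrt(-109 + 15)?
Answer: -I*sqrt(94) ≈ -9.6954*I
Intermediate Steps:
r(c) = I*sqrt(94) (r(c) = sqrt(-94) = I*sqrt(94))
-r(210) = -I*sqrt(94)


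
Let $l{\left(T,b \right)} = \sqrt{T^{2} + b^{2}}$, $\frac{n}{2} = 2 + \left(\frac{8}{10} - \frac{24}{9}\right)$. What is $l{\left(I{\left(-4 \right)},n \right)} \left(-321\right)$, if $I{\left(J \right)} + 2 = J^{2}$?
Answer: $- \frac{214 \sqrt{11029}}{5} \approx -4494.8$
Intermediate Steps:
$n = \frac{4}{15}$ ($n = 2 \left(2 + \left(\frac{8}{10} - \frac{24}{9}\right)\right) = 2 \left(2 + \left(8 \cdot \frac{1}{10} - \frac{8}{3}\right)\right) = 2 \left(2 + \left(\frac{4}{5} - \frac{8}{3}\right)\right) = 2 \left(2 - \frac{28}{15}\right) = 2 \cdot \frac{2}{15} = \frac{4}{15} \approx 0.26667$)
$I{\left(J \right)} = -2 + J^{2}$
$l{\left(I{\left(-4 \right)},n \right)} \left(-321\right) = \sqrt{\left(-2 + \left(-4\right)^{2}\right)^{2} + \left(\frac{4}{15}\right)^{2}} \left(-321\right) = \sqrt{\left(-2 + 16\right)^{2} + \frac{16}{225}} \left(-321\right) = \sqrt{14^{2} + \frac{16}{225}} \left(-321\right) = \sqrt{196 + \frac{16}{225}} \left(-321\right) = \sqrt{\frac{44116}{225}} \left(-321\right) = \frac{2 \sqrt{11029}}{15} \left(-321\right) = - \frac{214 \sqrt{11029}}{5}$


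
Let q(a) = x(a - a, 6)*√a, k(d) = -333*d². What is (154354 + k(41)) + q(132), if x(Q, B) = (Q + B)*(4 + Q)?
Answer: -405419 + 48*√33 ≈ -4.0514e+5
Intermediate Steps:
x(Q, B) = (4 + Q)*(B + Q) (x(Q, B) = (B + Q)*(4 + Q) = (4 + Q)*(B + Q))
q(a) = 24*√a (q(a) = ((a - a)² + 4*6 + 4*(a - a) + 6*(a - a))*√a = (0² + 24 + 4*0 + 6*0)*√a = (0 + 24 + 0 + 0)*√a = 24*√a)
(154354 + k(41)) + q(132) = (154354 - 333*41²) + 24*√132 = (154354 - 333*1681) + 24*(2*√33) = (154354 - 559773) + 48*√33 = -405419 + 48*√33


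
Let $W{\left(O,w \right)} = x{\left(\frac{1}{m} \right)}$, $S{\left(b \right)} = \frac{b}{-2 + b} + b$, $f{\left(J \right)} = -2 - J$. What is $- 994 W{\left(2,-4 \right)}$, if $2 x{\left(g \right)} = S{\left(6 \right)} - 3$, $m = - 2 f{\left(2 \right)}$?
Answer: $- \frac{4473}{2} \approx -2236.5$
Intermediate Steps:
$m = 8$ ($m = - 2 \left(-2 - 2\right) = \left(-2\right) \left(-4\right) = 8$)
$S{\left(b \right)} = b + \frac{b}{-2 + b}$
$x{\left(g \right)} = \frac{9}{4}$ ($x{\left(g \right)} = \frac{\frac{6 \left(-1 + 6\right)}{-2 + 6} - 3}{2} = \frac{6 \cdot \frac{1}{4} \cdot 5 - 3}{2} = \frac{\frac{15}{2} - 3}{2} = \frac{1}{2} \cdot \frac{9}{2} = \frac{9}{4}$)
$W{\left(O,w \right)} = \frac{9}{4}$
$- 994 W{\left(2,-4 \right)} = \left(-994\right) \frac{9}{4} = - \frac{4473}{2}$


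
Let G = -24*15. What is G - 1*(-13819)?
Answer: 13459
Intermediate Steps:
G = -360
G - 1*(-13819) = -360 - 1*(-13819) = -360 + 13819 = 13459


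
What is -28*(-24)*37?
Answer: 24864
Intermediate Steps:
-28*(-24)*37 = 672*37 = 24864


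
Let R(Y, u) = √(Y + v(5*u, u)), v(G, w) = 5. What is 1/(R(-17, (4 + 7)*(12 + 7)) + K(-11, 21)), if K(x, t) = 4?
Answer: ⅐ - I*√3/14 ≈ 0.14286 - 0.12372*I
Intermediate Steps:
R(Y, u) = √(5 + Y) (R(Y, u) = √(Y + 5) = √(5 + Y))
1/(R(-17, (4 + 7)*(12 + 7)) + K(-11, 21)) = 1/(√(5 - 17) + 4) = 1/(√(-12) + 4) = 1/(2*I*√3 + 4) = 1/(4 + 2*I*√3)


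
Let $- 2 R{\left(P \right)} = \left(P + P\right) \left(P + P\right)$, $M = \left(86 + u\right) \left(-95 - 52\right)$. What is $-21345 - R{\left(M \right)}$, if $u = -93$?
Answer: $2096337$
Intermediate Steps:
$M = 1029$ ($M = \left(86 - 93\right) \left(-95 - 52\right) = \left(-7\right) \left(-147\right) = 1029$)
$R{\left(P \right)} = - 2 P^{2}$ ($R{\left(P \right)} = - \frac{\left(P + P\right) \left(P + P\right)}{2} = - \frac{2 P 2 P}{2} = - \frac{4 P^{2}}{2} = - 2 P^{2}$)
$-21345 - R{\left(M \right)} = -21345 - - 2 \cdot 1029^{2} = -21345 - \left(-2\right) 1058841 = -21345 - -2117682 = -21345 + 2117682 = 2096337$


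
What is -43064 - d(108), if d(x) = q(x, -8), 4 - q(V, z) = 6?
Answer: -43062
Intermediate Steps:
q(V, z) = -2 (q(V, z) = 4 - 1*6 = 4 - 6 = -2)
d(x) = -2
-43064 - d(108) = -43064 - 1*(-2) = -43064 + 2 = -43062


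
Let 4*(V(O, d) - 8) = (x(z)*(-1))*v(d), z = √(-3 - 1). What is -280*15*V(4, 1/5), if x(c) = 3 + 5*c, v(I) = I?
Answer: -32970 + 2100*I ≈ -32970.0 + 2100.0*I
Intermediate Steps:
z = 2*I (z = √(-4) = 2*I ≈ 2.0*I)
V(O, d) = 8 + d*(-3 - 10*I)/4 (V(O, d) = 8 + (((3 + 5*(2*I))*(-1))*d)/4 = 8 + (((3 + 10*I)*(-1))*d)/4 = 8 + ((-3 - 10*I)*d)/4 = 8 + (d*(-3 - 10*I))/4 = 8 + d*(-3 - 10*I)/4)
-280*15*V(4, 1/5) = -280*15*(8 - ¼*(3 + 10*I)/5) = -280*15*(8 - ¼*⅕*(3 + 10*I)) = -280*15*(8 + (-3/20 - I/2)) = -280*15*(157/20 - I/2) = -280*(471/4 - 15*I/2) = -32970 + 2100*I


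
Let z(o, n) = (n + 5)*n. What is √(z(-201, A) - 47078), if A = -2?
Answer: 2*I*√11771 ≈ 216.99*I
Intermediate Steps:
z(o, n) = n*(5 + n) (z(o, n) = (5 + n)*n = n*(5 + n))
√(z(-201, A) - 47078) = √(-2*(5 - 2) - 47078) = √(-2*3 - 47078) = √(-6 - 47078) = √(-47084) = 2*I*√11771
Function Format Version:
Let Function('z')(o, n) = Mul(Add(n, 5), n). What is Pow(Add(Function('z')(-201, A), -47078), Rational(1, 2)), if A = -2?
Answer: Mul(2, I, Pow(11771, Rational(1, 2))) ≈ Mul(216.99, I)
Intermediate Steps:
Function('z')(o, n) = Mul(n, Add(5, n)) (Function('z')(o, n) = Mul(Add(5, n), n) = Mul(n, Add(5, n)))
Pow(Add(Function('z')(-201, A), -47078), Rational(1, 2)) = Pow(Add(Mul(-2, Add(5, -2)), -47078), Rational(1, 2)) = Pow(Add(Mul(-2, 3), -47078), Rational(1, 2)) = Pow(Add(-6, -47078), Rational(1, 2)) = Pow(-47084, Rational(1, 2)) = Mul(2, I, Pow(11771, Rational(1, 2)))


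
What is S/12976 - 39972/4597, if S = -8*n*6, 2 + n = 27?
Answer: -32762067/3728167 ≈ -8.7877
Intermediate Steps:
n = 25 (n = -2 + 27 = 25)
S = -1200 (S = -8*25*6 = -200*6 = -1200)
S/12976 - 39972/4597 = -1200/12976 - 39972/4597 = -1200*1/12976 - 39972*1/4597 = -75/811 - 39972/4597 = -32762067/3728167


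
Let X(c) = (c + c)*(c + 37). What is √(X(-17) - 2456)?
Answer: 56*I ≈ 56.0*I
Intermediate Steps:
X(c) = 2*c*(37 + c) (X(c) = (2*c)*(37 + c) = 2*c*(37 + c))
√(X(-17) - 2456) = √(2*(-17)*(37 - 17) - 2456) = √(2*(-17)*20 - 2456) = √(-680 - 2456) = √(-3136) = 56*I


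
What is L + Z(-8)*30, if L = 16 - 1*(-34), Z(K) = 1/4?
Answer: 115/2 ≈ 57.500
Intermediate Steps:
Z(K) = ¼
L = 50 (L = 16 + 34 = 50)
L + Z(-8)*30 = 50 + (¼)*30 = 50 + 15/2 = 115/2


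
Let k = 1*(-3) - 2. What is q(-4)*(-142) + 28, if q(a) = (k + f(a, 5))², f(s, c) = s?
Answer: -11474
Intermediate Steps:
k = -5 (k = -3 - 2 = -5)
q(a) = (-5 + a)²
q(-4)*(-142) + 28 = (-5 - 4)²*(-142) + 28 = (-9)²*(-142) + 28 = 81*(-142) + 28 = -11502 + 28 = -11474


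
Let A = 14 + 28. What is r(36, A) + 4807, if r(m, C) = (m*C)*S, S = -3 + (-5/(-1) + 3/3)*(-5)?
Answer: -45089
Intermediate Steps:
A = 42
S = -33 (S = -3 + (-5*(-1) + 3*(⅓))*(-5) = -3 + (5 + 1)*(-5) = -3 + 6*(-5) = -3 - 30 = -33)
r(m, C) = -33*C*m (r(m, C) = (m*C)*(-33) = (C*m)*(-33) = -33*C*m)
r(36, A) + 4807 = -33*42*36 + 4807 = -49896 + 4807 = -45089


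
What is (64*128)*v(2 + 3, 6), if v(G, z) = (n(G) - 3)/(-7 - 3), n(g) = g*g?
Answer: -90112/5 ≈ -18022.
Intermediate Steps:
n(g) = g**2
v(G, z) = 3/10 - G**2/10 (v(G, z) = (G**2 - 3)/(-7 - 3) = (-3 + G**2)/(-10) = (-3 + G**2)*(-1/10) = 3/10 - G**2/10)
(64*128)*v(2 + 3, 6) = (64*128)*(3/10 - (2 + 3)**2/10) = 8192*(3/10 - 1/10*5**2) = 8192*(3/10 - 1/10*25) = 8192*(3/10 - 5/2) = 8192*(-11/5) = -90112/5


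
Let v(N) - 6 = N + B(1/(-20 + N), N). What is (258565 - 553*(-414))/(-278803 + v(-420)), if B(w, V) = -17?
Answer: -487507/279234 ≈ -1.7459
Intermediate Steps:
v(N) = -11 + N (v(N) = 6 + (N - 17) = 6 + (-17 + N) = -11 + N)
(258565 - 553*(-414))/(-278803 + v(-420)) = (258565 - 553*(-414))/(-278803 + (-11 - 420)) = (258565 + 228942)/(-278803 - 431) = 487507/(-279234) = 487507*(-1/279234) = -487507/279234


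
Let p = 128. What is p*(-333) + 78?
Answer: -42546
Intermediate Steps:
p*(-333) + 78 = 128*(-333) + 78 = -42624 + 78 = -42546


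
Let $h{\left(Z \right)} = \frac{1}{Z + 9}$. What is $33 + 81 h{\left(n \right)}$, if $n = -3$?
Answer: $\frac{93}{2} \approx 46.5$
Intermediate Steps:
$h{\left(Z \right)} = \frac{1}{9 + Z}$
$33 + 81 h{\left(n \right)} = 33 + \frac{81}{9 - 3} = 33 + \frac{81}{6} = 33 + 81 \cdot \frac{1}{6} = 33 + \frac{27}{2} = \frac{93}{2}$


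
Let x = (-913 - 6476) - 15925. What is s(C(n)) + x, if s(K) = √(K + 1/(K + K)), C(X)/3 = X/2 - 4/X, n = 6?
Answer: -23314 + 3*√154/14 ≈ -23311.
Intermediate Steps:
C(X) = -12/X + 3*X/2 (C(X) = 3*(X/2 - 4/X) = -12/X + 3*X/2)
s(K) = √(K + 1/(2*K))
x = -23314 (x = -7389 - 15925 = -23314)
s(C(n)) + x = √(2/(-12/6 + (3/2)*6) + 4*(-12/6 + (3/2)*6))/2 - 23314 = √(2/(-12*⅙ + 9) + 4*(-12*⅙ + 9))/2 - 23314 = √(2/(-2 + 9) + 4*(-2 + 9))/2 - 23314 = √(2/7 + 4*7)/2 - 23314 = √(2*(⅐) + 28)/2 - 23314 = √(2/7 + 28)/2 - 23314 = √(198/7)/2 - 23314 = (3*√154/7)/2 - 23314 = 3*√154/14 - 23314 = -23314 + 3*√154/14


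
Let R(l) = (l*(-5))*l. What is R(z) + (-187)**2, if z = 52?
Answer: 21449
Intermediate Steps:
R(l) = -5*l**2 (R(l) = (-5*l)*l = -5*l**2)
R(z) + (-187)**2 = -5*52**2 + (-187)**2 = -5*2704 + 34969 = -13520 + 34969 = 21449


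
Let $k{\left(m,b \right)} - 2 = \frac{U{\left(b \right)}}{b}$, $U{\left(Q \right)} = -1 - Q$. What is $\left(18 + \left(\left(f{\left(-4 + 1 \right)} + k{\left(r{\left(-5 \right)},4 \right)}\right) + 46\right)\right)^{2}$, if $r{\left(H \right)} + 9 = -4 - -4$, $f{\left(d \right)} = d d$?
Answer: $\frac{87025}{16} \approx 5439.1$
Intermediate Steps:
$f{\left(d \right)} = d^{2}$
$r{\left(H \right)} = -9$ ($r{\left(H \right)} = -9 - 0 = -9 + \left(-4 + 4\right) = -9 + 0 = -9$)
$k{\left(m,b \right)} = 2 + \frac{-1 - b}{b}$
$\left(18 + \left(\left(f{\left(-4 + 1 \right)} + k{\left(r{\left(-5 \right)},4 \right)}\right) + 46\right)\right)^{2} = \left(18 + \left(\left(\left(-4 + 1\right)^{2} + \frac{-1 + 4}{4}\right) + 46\right)\right)^{2} = \left(18 + \left(\left(\left(-3\right)^{2} + \frac{1}{4} \cdot 3\right) + 46\right)\right)^{2} = \left(18 + \left(\left(9 + \frac{3}{4}\right) + 46\right)\right)^{2} = \left(18 + \left(\frac{39}{4} + 46\right)\right)^{2} = \left(18 + \frac{223}{4}\right)^{2} = \left(\frac{295}{4}\right)^{2} = \frac{87025}{16}$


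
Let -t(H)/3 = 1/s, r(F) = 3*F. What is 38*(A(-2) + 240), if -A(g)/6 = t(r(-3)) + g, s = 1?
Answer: 10260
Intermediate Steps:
t(H) = -3 (t(H) = -3/1 = -3*1 = -3)
A(g) = 18 - 6*g (A(g) = -6*(-3 + g) = 18 - 6*g)
38*(A(-2) + 240) = 38*((18 - 6*(-2)) + 240) = 38*((18 + 12) + 240) = 38*(30 + 240) = 38*270 = 10260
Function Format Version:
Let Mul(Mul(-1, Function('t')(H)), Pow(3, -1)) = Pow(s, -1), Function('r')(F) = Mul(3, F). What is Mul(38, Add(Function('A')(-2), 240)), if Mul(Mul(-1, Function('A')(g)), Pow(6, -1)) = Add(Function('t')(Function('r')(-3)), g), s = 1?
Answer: 10260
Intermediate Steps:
Function('t')(H) = -3 (Function('t')(H) = Mul(-3, Pow(1, -1)) = Mul(-3, 1) = -3)
Function('A')(g) = Add(18, Mul(-6, g)) (Function('A')(g) = Mul(-6, Add(-3, g)) = Add(18, Mul(-6, g)))
Mul(38, Add(Function('A')(-2), 240)) = Mul(38, Add(Add(18, Mul(-6, -2)), 240)) = Mul(38, Add(Add(18, 12), 240)) = Mul(38, Add(30, 240)) = Mul(38, 270) = 10260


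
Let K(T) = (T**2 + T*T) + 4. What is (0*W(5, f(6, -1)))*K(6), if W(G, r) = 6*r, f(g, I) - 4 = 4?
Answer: 0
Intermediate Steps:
f(g, I) = 8 (f(g, I) = 4 + 4 = 8)
K(T) = 4 + 2*T**2 (K(T) = (T**2 + T**2) + 4 = 2*T**2 + 4 = 4 + 2*T**2)
(0*W(5, f(6, -1)))*K(6) = (0*(6*8))*(4 + 2*6**2) = (0*48)*(4 + 2*36) = 0*(4 + 72) = 0*76 = 0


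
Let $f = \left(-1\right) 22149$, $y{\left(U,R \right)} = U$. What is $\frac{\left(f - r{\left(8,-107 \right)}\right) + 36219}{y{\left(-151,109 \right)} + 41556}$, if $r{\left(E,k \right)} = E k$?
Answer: $\frac{14926}{41405} \approx 0.36049$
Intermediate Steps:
$f = -22149$
$\frac{\left(f - r{\left(8,-107 \right)}\right) + 36219}{y{\left(-151,109 \right)} + 41556} = \frac{\left(-22149 - 8 \left(-107\right)\right) + 36219}{-151 + 41556} = \frac{\left(-22149 - -856\right) + 36219}{41405} = \left(\left(-22149 + 856\right) + 36219\right) \frac{1}{41405} = \left(-21293 + 36219\right) \frac{1}{41405} = 14926 \cdot \frac{1}{41405} = \frac{14926}{41405}$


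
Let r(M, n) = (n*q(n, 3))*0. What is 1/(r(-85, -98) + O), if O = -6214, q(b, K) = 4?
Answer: -1/6214 ≈ -0.00016093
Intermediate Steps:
r(M, n) = 0 (r(M, n) = (n*4)*0 = (4*n)*0 = 0)
1/(r(-85, -98) + O) = 1/(0 - 6214) = 1/(-6214) = -1/6214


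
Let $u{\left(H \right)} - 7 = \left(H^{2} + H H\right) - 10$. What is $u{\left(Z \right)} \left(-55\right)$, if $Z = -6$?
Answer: $-3795$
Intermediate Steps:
$u{\left(H \right)} = -3 + 2 H^{2}$ ($u{\left(H \right)} = 7 - \left(10 - H^{2} - H H\right) = 7 + \left(\left(H^{2} + H^{2}\right) - 10\right) = 7 + \left(2 H^{2} - 10\right) = 7 + \left(-10 + 2 H^{2}\right) = -3 + 2 H^{2}$)
$u{\left(Z \right)} \left(-55\right) = \left(-3 + 2 \left(-6\right)^{2}\right) \left(-55\right) = \left(-3 + 2 \cdot 36\right) \left(-55\right) = \left(-3 + 72\right) \left(-55\right) = 69 \left(-55\right) = -3795$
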